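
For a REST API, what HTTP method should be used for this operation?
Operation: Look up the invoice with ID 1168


GET = read, POST = create, PUT = update/replace, DELETE = remove
This operation is a read.
GET


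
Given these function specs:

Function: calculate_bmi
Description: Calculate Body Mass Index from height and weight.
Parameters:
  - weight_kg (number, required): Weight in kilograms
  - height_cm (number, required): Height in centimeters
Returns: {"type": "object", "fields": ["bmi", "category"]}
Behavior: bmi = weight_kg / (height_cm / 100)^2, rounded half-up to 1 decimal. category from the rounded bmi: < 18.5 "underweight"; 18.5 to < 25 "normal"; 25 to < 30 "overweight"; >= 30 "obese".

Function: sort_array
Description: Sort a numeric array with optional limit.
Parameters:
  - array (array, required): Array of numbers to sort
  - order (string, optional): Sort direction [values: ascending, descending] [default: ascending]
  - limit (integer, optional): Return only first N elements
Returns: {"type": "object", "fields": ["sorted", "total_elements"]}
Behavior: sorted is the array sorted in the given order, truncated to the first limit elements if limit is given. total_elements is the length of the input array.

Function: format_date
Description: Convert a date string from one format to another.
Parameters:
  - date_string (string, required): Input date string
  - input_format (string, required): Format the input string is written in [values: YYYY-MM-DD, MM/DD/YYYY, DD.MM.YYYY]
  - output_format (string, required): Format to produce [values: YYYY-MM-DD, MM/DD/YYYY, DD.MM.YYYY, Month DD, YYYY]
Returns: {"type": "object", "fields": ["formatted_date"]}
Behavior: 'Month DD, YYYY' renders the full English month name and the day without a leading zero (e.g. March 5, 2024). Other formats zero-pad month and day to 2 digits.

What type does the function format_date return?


The format_date spec declares Returns: {"type": "object", "fields": ["formatted_date"]}
Type:
object


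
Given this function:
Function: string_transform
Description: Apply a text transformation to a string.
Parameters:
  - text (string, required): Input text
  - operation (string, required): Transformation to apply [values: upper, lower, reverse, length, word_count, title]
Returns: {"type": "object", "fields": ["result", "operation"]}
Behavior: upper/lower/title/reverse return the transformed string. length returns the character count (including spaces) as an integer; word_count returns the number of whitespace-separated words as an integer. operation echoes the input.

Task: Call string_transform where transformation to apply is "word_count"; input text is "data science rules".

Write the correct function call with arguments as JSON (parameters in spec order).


Mapping each described value to its parameter name:
  'Transformation to apply' -> operation = "word_count"
  'Input text' -> text = "data science rules"
string_transform({"text": "data science rules", "operation": "word_count"})


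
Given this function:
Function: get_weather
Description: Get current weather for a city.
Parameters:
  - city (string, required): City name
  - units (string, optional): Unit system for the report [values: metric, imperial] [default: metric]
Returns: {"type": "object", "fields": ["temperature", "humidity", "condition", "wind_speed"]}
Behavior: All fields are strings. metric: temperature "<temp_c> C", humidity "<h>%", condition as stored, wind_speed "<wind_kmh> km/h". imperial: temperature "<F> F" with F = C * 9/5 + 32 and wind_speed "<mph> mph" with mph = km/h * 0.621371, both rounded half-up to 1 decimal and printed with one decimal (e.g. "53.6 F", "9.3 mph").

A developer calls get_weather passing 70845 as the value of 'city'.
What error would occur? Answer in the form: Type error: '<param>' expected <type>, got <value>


Spec: 'city' is declared as string; 70845 is an integer.
Type error: 'city' expected string, got 70845


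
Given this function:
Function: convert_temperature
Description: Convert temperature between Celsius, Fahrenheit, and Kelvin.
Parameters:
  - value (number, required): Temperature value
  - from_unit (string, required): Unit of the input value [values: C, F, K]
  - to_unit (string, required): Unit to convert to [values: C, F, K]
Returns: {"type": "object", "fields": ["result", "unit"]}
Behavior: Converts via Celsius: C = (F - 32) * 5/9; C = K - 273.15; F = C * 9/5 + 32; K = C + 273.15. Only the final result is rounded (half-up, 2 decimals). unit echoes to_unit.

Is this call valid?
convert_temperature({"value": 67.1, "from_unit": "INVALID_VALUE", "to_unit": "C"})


Checking parameter values...
Parameter 'from_unit' has value 'INVALID_VALUE' not in allowed: C, F, K
Invalid - 'from_unit' must be one of C, F, K


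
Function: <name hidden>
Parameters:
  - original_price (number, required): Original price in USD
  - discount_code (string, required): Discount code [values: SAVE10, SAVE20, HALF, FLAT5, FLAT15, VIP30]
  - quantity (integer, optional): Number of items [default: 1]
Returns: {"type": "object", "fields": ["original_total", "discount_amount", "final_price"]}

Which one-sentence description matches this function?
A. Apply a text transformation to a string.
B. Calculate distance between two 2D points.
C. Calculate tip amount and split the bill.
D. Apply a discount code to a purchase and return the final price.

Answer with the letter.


Parameters original_price, discount_code, quantity and return ["original_total", "discount_amount", "final_price"] fit: Apply a discount code to a purchase and return the final price.
D


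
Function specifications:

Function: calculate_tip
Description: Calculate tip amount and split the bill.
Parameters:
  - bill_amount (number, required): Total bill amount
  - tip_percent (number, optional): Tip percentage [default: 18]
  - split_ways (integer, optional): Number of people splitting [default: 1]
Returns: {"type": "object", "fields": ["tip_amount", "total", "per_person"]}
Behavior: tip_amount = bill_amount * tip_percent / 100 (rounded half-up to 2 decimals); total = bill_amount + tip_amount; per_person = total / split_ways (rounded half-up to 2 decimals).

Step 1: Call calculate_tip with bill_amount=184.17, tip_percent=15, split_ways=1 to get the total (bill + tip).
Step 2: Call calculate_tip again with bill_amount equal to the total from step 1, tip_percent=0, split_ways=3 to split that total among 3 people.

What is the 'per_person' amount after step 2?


Step 1: calculate_tip(bill_amount=184.17, tip_percent=15, split_ways=1)
  tip_amount = 184.17 * 15/100 = 27.6255 -> 27.63
  total = 184.17 + 27.63 = 211.80
  per_person = 211.80 / 1 = 211.8 -> 211.80
  -> total = 211.80
Step 2: calculate_tip(bill_amount=211.8, tip_percent=0, split_ways=3)
  tip_amount = 211.8 * 0/100 = 0 -> 0.00
  total = 211.8 + 0.00 = 211.80
  per_person = 211.80 / 3 = 70.6 -> 70.60
  -> per_person = 70.60
$70.60


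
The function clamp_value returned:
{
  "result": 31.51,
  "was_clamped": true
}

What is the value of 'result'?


31.51


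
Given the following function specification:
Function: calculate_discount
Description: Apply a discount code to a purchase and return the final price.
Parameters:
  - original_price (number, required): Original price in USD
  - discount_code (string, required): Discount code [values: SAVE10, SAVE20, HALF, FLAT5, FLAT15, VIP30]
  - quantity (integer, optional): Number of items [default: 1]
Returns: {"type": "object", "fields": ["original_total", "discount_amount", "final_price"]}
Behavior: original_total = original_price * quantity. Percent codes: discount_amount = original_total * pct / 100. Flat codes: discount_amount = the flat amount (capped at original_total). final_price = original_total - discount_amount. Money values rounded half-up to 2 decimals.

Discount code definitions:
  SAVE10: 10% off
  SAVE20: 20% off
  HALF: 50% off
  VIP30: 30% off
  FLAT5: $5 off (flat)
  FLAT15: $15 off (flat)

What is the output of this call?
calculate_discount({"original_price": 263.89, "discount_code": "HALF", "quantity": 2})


original_total = 263.89 * 2 = 527.78
HALF = 50% off: discount_amount = 527.78 * 50/100 = 263.89 -> 263.89
final_price = 527.78 - 263.89 = 263.89
Output:
{"original_total": 527.78, "discount_amount": 263.89, "final_price": 263.89}


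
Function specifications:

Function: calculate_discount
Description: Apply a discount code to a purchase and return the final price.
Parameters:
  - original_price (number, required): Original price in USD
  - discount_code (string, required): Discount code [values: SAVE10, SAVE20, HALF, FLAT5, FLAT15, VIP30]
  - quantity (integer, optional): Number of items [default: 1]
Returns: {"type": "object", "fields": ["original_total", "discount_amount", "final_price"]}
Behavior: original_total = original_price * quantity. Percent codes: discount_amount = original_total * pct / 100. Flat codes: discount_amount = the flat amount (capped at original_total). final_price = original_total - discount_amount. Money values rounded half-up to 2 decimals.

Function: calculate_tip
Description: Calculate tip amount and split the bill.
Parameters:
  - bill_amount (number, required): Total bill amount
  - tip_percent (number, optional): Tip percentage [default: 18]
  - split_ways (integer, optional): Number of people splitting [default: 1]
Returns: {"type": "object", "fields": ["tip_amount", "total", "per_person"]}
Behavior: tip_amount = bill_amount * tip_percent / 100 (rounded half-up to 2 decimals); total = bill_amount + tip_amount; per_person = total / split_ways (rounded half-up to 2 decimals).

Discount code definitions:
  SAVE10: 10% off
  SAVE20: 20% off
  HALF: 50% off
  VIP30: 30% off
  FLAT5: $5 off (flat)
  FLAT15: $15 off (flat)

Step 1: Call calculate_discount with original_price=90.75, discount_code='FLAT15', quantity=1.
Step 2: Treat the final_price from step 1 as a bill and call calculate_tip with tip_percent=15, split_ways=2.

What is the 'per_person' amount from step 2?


Step 1: calculate_discount(original_price=90.75, discount_code=FLAT15, quantity=1)
  original_total = 90.75 * 1 = 90.75
  FLAT15 = $15 flat: discount_amount = min(15.00, 90.75) = 15.00
  final_price = 90.75 - 15.00 = 75.75
  -> final_price = 75.75
Step 2: calculate_tip(bill_amount=75.75, tip_percent=15, split_ways=2)
  tip_amount = 75.75 * 15/100 = 11.3625 -> 11.36
  total = 75.75 + 11.36 = 87.11
  per_person = 87.11 / 2 = 43.555 -> 43.56
  -> per_person = 43.56
$43.56


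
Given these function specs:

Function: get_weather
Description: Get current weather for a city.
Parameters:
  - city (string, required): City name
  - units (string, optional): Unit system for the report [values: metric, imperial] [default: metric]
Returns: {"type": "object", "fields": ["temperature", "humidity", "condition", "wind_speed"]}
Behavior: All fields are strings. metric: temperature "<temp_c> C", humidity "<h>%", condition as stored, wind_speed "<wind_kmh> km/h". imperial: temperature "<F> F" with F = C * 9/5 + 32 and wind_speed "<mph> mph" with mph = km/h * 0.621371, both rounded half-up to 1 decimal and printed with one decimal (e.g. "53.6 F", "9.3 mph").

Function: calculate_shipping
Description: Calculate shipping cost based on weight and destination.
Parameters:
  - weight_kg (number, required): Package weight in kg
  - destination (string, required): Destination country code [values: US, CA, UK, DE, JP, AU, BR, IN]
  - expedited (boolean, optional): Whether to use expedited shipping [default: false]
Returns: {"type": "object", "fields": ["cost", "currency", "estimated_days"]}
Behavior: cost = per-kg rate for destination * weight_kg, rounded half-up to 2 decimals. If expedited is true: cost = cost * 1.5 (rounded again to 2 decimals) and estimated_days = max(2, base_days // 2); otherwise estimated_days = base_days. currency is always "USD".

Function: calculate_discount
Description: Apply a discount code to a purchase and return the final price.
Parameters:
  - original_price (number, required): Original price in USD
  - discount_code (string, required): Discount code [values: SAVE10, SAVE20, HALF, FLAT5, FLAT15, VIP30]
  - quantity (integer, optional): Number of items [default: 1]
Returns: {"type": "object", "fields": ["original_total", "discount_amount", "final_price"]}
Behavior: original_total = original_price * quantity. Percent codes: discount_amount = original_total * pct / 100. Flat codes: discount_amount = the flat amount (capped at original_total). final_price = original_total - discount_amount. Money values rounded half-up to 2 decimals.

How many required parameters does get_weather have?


Parameters of get_weather: city (required), units (optional)
Required count:
1


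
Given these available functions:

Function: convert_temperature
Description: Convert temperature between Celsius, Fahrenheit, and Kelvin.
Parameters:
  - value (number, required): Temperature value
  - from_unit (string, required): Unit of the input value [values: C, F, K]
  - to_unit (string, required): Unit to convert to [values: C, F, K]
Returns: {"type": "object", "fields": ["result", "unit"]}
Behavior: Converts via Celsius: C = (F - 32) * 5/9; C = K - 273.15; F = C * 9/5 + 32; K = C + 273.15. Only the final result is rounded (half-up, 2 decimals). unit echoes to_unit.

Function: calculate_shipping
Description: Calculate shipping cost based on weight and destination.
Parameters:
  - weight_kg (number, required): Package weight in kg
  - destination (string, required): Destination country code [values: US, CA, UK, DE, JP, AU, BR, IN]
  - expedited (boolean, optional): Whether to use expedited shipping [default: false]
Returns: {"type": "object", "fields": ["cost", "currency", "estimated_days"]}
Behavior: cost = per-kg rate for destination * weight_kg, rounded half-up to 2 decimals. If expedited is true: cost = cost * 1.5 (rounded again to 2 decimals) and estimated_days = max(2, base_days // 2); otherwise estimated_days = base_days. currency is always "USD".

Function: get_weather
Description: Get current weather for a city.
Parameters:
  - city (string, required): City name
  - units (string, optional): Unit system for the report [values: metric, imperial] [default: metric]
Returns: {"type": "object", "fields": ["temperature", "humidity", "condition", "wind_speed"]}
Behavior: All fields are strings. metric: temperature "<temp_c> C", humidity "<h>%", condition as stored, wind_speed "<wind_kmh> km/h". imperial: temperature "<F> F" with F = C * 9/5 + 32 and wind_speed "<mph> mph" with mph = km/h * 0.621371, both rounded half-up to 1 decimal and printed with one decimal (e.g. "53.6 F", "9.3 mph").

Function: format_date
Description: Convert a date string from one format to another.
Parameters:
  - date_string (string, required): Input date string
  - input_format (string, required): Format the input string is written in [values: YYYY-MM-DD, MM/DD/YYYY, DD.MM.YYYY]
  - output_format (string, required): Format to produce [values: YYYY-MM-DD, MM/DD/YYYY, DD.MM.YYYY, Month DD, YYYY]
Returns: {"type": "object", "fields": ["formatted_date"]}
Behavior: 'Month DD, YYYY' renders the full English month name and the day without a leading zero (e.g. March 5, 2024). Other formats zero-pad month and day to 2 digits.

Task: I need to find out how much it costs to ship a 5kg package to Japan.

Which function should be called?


The task needs a function whose description is: Calculate shipping cost based on weight and destination.
calculate_shipping


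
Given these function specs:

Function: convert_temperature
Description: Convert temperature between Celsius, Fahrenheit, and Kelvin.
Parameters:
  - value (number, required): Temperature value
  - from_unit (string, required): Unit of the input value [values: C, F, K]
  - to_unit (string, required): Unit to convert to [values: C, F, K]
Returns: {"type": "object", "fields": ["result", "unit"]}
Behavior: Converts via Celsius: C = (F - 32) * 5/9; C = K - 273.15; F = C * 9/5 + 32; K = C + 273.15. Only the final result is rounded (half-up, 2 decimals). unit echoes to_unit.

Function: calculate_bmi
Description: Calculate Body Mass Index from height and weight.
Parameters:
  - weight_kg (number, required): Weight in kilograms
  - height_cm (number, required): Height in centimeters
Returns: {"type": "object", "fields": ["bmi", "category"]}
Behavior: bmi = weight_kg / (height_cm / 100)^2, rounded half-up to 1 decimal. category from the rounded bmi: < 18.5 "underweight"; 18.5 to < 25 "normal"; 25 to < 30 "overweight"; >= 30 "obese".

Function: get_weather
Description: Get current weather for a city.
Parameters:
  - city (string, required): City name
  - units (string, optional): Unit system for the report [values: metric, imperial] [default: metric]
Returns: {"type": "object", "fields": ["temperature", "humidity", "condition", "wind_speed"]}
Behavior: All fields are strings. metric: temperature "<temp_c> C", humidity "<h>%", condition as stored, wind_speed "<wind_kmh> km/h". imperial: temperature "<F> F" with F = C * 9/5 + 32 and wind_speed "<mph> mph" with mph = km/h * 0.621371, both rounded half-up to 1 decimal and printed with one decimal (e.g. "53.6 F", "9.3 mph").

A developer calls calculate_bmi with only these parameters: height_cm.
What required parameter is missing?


Required parameters: weight_kg, height_cm
Provided: height_cm
Missing: weight_kg
weight_kg


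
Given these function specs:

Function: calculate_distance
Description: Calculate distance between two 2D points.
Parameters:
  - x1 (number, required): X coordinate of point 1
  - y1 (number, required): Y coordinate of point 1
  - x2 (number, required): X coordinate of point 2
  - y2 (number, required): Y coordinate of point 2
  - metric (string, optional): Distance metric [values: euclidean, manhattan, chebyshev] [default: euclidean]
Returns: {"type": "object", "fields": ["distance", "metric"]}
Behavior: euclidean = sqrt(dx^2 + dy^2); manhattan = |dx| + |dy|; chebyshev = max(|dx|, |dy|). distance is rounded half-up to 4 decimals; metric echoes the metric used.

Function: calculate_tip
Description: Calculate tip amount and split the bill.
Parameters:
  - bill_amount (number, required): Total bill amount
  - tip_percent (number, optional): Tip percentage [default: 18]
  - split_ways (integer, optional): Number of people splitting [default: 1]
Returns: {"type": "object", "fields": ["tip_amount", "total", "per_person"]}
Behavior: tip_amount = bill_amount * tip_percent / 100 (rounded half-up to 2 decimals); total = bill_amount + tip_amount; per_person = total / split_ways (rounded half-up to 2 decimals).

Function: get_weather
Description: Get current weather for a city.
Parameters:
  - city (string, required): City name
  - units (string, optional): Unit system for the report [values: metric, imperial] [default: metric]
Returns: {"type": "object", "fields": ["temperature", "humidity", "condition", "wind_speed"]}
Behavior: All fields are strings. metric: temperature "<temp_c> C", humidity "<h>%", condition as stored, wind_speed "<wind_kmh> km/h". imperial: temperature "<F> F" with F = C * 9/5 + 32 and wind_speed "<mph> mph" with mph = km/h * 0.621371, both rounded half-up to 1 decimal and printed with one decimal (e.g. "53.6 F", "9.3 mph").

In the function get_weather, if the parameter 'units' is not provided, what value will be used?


The get_weather spec declares:
  - units (string, optional): Unit system for the report [values: metric, imperial] [default: metric]
Default:
metric


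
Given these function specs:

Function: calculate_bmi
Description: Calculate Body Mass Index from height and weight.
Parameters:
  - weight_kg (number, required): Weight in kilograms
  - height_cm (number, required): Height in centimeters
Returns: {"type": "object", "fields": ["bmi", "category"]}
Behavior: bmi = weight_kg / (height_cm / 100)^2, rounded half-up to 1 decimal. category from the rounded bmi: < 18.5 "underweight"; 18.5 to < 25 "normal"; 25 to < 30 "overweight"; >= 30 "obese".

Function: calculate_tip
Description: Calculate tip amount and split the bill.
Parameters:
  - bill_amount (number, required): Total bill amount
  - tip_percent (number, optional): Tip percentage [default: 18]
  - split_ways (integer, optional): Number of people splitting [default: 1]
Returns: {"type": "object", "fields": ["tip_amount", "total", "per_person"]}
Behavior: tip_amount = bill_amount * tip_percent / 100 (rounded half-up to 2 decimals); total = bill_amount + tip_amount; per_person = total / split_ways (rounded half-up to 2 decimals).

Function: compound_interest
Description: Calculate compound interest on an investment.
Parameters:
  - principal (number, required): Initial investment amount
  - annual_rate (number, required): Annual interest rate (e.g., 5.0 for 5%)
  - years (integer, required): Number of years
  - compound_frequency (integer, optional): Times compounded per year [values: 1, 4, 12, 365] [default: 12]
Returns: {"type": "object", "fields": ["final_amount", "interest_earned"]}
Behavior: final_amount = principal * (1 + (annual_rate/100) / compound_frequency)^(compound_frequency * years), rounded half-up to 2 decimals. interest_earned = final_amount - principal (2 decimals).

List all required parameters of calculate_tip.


Parameters of calculate_tip and their required/optional flag:
  bill_amount: required
  tip_percent: optional
  split_ways: optional
bill_amount


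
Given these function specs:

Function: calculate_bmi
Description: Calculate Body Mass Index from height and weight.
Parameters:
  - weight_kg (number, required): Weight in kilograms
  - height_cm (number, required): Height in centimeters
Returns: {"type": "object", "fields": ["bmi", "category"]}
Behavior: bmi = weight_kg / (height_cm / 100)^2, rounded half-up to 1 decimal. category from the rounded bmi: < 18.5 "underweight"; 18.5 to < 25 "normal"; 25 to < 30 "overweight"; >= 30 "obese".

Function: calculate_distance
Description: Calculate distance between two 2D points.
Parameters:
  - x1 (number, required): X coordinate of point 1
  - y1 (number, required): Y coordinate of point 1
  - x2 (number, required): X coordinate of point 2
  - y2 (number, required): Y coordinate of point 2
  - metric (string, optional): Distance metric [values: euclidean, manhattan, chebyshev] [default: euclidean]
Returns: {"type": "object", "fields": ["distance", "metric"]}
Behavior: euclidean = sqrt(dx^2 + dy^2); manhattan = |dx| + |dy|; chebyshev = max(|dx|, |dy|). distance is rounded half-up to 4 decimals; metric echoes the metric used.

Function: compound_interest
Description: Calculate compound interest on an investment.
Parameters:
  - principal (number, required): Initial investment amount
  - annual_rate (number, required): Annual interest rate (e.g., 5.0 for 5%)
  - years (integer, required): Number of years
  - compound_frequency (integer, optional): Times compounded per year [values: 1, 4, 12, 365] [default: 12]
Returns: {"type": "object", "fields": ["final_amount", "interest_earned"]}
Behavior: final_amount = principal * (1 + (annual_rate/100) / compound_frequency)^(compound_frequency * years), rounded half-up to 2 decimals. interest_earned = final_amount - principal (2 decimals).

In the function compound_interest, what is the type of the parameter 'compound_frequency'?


The compound_interest spec declares:
  - compound_frequency (integer, optional): Times compounded per year [values: 1, 4, 12, 365] [default: 12]
Type:
integer


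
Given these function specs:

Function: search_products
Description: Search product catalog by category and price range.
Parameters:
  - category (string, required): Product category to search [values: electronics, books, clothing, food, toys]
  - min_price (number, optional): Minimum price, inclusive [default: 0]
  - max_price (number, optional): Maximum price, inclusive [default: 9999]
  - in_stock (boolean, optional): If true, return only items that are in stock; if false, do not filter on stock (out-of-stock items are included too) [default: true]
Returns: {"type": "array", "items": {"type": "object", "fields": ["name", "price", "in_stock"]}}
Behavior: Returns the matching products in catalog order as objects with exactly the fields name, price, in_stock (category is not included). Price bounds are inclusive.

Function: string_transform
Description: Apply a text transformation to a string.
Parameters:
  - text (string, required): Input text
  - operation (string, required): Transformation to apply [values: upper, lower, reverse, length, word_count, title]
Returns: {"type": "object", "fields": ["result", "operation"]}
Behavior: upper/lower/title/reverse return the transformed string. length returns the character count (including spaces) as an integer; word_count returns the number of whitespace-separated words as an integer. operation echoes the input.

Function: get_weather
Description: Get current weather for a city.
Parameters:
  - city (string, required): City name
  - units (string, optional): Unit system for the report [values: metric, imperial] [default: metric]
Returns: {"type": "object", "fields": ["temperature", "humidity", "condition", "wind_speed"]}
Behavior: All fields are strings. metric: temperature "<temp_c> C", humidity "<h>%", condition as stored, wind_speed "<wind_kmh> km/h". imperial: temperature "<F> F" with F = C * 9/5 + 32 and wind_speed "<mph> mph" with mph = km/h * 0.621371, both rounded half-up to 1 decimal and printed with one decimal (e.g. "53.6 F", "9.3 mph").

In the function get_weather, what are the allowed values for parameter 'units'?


The get_weather spec declares:
  - units (string, optional): Unit system for the report [values: metric, imperial] [default: metric]
Allowed values:
metric, imperial


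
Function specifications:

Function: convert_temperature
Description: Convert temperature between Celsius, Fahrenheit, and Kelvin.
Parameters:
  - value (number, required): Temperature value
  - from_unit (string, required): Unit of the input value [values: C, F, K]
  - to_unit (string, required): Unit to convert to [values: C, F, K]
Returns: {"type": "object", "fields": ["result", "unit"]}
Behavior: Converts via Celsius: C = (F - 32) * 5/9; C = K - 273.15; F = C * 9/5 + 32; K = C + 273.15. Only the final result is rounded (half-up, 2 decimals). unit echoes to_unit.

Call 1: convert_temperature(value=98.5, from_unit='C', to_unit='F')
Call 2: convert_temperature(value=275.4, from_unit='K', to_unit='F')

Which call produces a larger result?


Call 1:
  Input already in C: 98.5
  To F: 98.5 * 9/5 + 32 = 209.3
  Round to 2 decimals: 209.3
  -> 209.3 F
Call 2:
  To C: 275.4 - 273.15 = 2.25
  To F: 2.25 * 9/5 + 32 = 36.05
  Round to 2 decimals: 36.05
  -> 36.05 F
Call 1 (209.3 F)


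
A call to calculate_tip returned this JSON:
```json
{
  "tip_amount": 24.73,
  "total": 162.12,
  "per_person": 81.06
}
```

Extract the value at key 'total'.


162.12


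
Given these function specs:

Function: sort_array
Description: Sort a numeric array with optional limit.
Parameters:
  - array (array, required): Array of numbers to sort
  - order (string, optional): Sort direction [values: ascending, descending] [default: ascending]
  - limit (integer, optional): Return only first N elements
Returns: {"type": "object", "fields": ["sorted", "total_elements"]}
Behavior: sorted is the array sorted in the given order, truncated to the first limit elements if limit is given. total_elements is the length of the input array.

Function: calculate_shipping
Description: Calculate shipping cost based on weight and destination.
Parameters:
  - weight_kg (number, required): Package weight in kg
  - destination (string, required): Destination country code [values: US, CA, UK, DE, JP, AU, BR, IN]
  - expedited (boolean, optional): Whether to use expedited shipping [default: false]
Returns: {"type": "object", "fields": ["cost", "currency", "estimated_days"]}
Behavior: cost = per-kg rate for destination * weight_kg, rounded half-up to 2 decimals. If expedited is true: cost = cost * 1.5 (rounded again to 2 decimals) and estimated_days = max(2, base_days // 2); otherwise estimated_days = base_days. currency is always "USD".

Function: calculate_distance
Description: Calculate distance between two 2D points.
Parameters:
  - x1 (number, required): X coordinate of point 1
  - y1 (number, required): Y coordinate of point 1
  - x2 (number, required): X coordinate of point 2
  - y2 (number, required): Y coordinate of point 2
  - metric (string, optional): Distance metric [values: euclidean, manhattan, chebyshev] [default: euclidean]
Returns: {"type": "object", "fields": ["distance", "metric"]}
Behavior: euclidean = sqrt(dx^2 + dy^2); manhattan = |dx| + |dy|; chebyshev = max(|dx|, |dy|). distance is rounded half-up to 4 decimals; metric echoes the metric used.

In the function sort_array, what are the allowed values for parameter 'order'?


The sort_array spec declares:
  - order (string, optional): Sort direction [values: ascending, descending] [default: ascending]
Allowed values:
ascending, descending


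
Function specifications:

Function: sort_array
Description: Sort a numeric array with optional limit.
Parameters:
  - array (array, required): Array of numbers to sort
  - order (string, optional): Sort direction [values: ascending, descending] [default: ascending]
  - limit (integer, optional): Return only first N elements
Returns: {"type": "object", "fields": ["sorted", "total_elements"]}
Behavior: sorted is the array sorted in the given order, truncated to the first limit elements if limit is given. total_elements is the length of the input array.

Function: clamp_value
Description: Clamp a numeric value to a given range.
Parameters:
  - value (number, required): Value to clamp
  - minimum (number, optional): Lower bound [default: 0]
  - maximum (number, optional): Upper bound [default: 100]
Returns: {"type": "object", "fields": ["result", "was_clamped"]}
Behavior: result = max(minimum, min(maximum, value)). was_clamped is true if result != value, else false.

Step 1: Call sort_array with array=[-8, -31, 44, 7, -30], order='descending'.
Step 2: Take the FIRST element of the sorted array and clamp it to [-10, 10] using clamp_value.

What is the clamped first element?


Step 1: sort_array(order=descending)
  sorted: [44, 7, -8, -30, -31]
  -> first element = 44
Step 2: clamp_value(value=44, minimum=-10, maximum=10)
  result = max(-10, min(10, 44)) = max(-10, 10) = 10
  was_clamped = (10 != 44) = true
  -> result = 10
10


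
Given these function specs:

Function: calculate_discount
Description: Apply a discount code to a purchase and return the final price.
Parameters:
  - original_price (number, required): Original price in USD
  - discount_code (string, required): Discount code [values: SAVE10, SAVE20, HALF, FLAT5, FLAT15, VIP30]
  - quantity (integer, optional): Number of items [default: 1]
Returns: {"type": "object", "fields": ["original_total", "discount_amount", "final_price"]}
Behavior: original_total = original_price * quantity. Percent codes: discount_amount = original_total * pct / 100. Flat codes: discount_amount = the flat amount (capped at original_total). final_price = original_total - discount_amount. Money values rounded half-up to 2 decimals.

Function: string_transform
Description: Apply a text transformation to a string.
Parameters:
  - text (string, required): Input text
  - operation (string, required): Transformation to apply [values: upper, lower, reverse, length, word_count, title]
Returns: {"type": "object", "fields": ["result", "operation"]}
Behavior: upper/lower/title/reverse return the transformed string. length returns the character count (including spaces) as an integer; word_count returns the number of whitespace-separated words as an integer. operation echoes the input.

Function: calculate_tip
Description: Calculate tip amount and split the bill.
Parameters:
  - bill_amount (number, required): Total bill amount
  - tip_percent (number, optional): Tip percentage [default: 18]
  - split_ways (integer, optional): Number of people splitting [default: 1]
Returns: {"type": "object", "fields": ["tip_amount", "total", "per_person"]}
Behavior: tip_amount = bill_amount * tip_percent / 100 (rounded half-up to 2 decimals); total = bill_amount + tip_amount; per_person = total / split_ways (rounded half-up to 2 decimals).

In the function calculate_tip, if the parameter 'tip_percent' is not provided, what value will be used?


The calculate_tip spec declares:
  - tip_percent (number, optional): Tip percentage [default: 18]
Default:
18


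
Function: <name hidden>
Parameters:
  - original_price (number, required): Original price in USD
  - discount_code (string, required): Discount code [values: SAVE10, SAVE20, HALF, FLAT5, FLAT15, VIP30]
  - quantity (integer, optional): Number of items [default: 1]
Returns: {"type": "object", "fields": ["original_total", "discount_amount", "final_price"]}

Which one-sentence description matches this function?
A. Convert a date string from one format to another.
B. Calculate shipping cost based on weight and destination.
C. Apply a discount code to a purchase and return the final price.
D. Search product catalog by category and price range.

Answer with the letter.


Parameters original_price, discount_code, quantity and return ["original_total", "discount_amount", "final_price"] fit: Apply a discount code to a purchase and return the final price.
C


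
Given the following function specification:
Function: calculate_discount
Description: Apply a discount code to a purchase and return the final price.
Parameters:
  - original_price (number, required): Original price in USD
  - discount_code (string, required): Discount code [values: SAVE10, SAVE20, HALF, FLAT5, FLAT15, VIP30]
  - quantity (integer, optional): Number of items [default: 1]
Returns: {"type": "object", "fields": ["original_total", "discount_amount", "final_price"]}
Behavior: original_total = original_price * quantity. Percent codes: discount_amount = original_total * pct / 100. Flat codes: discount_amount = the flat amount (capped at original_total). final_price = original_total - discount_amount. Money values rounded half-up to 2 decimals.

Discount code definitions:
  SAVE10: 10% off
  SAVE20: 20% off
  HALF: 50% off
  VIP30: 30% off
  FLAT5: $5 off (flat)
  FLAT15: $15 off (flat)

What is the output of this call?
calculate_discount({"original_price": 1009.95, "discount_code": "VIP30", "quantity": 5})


original_total = 1009.95 * 5 = 5049.75
VIP30 = 30% off: discount_amount = 5049.75 * 30/100 = 1514.925 -> 1514.93
final_price = 5049.75 - 1514.93 = 3534.82
Output:
{"original_total": 5049.75, "discount_amount": 1514.93, "final_price": 3534.82}


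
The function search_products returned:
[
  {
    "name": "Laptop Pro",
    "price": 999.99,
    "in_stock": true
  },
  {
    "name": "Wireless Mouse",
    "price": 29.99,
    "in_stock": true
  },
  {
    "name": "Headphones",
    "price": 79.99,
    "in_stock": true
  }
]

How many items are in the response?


Items: Laptop Pro, Wireless Mouse, Headphones
3


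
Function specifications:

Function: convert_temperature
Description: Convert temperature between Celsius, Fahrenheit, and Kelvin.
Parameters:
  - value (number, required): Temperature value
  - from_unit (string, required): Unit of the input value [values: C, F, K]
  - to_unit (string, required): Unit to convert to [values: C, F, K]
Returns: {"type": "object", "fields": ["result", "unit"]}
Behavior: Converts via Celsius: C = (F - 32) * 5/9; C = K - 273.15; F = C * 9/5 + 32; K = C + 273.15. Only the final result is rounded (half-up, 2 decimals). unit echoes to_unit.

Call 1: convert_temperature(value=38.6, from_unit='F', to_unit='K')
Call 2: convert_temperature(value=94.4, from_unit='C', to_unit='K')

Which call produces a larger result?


Call 1:
  To C: (38.6 - 32) * 5/9 = 3.666667
  To K: 3.666667 + 273.15 = 276.816667
  Round to 2 decimals: 276.82
  -> 276.82 K
Call 2:
  Input already in C: 94.4
  To K: 94.4 + 273.15 = 367.55
  Round to 2 decimals: 367.55
  -> 367.55 K
Call 2 (367.55 K)


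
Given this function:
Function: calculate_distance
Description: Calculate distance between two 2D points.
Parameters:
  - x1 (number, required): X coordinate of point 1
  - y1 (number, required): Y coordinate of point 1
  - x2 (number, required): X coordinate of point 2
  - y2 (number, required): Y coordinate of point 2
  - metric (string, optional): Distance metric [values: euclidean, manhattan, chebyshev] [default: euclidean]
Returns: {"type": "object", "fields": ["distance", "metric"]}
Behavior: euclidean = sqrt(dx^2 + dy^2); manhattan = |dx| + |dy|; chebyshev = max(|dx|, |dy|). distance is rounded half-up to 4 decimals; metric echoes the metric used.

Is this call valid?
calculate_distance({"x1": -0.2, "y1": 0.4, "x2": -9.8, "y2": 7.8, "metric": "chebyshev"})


Checking all required parameters present and types match... All valid.
Valid


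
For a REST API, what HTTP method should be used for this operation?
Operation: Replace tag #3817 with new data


GET = read, POST = create, PUT = update/replace, DELETE = remove
This operation is an update/replace.
PUT


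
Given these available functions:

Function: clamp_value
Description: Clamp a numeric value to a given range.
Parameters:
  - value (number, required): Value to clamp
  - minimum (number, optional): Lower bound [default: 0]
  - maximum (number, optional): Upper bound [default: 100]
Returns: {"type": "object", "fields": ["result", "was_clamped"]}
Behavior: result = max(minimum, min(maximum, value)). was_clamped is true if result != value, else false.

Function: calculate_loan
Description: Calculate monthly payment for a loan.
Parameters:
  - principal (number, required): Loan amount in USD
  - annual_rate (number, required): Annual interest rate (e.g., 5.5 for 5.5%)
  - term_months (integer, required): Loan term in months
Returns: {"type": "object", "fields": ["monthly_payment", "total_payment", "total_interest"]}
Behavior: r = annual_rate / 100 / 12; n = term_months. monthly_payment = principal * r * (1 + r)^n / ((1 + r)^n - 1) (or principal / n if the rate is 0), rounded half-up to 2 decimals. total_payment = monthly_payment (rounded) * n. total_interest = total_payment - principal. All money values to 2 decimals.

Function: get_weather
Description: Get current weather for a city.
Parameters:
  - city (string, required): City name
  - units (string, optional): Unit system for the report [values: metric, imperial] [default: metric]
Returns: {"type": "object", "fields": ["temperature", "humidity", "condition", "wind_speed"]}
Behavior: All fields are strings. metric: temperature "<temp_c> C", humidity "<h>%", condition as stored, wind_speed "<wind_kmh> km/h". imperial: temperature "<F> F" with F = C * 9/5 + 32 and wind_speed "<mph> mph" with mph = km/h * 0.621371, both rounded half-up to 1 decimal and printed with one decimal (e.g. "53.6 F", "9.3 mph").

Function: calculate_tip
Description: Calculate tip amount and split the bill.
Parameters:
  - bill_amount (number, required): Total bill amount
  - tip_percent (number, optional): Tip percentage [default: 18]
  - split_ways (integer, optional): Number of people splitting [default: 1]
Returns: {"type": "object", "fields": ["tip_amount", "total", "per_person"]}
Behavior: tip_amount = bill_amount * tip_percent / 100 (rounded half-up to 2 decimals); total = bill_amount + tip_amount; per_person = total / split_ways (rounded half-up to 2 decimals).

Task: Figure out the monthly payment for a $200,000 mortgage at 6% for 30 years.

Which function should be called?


The task needs a function whose description is: Calculate monthly payment for a loan.
calculate_loan


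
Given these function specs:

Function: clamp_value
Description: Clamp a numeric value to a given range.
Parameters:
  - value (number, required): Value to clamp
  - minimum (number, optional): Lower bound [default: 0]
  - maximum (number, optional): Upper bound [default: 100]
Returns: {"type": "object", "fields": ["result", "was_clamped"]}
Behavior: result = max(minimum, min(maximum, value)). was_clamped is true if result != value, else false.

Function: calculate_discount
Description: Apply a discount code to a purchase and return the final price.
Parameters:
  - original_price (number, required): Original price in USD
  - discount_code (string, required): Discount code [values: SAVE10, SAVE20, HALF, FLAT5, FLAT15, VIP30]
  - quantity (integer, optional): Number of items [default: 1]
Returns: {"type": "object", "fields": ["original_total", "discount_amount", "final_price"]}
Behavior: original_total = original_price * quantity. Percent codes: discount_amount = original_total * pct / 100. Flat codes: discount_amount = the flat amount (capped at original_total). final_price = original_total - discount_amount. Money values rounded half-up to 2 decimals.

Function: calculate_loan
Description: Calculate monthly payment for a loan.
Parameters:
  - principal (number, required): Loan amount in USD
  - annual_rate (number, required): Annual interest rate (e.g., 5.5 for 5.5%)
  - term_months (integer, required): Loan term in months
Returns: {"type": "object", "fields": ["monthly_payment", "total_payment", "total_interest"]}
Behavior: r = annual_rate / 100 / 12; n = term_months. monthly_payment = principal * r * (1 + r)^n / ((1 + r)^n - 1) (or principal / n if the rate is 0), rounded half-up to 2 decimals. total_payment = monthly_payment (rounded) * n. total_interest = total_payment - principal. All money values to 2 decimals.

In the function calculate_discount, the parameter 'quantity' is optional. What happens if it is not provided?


The calculate_discount spec declares:
  - quantity (integer, optional): Number of items [default: 1]
It defaults to 1
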